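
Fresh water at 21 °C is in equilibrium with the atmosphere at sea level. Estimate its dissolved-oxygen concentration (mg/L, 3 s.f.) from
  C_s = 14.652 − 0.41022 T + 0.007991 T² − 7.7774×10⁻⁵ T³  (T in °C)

C_s ≈ 8.84 mg/L

C_s = 14.652 − 0.41022×21 + 0.007991×21² − 7.7774×10⁻⁵×21³ = 8.841 mg/L.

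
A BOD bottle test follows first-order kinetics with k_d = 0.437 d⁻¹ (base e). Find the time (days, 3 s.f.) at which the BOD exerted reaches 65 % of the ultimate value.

t ≈ 2.40 d

y/L₀ = 1 − e^(−k_d t) = 0.65 ⇒ e^(−k_d t) = 0.350
t = −ln(0.350) / 0.437 = 1.050 / 0.437 = 2.402 d.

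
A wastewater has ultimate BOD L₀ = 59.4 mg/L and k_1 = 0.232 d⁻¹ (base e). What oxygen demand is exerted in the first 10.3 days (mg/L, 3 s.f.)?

y_t = L₀(1 − e^(−k_1 t)) = 59.4 × (1 − e^(−0.232×10.3))
= 59.4 × (1 − 0.09167) = 59.4 × 0.9083 = 53.96 mg/L.

y ≈ 54.0 mg/L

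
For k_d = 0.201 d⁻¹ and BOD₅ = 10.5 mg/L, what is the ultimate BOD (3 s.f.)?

L₀ ≈ 16.6 mg/L

BOD₅ = L₀(1 − e^(−5k_d)) ⇒ L₀ = BOD₅ / (1 − e^(−5×0.201))
= 10.5 / (1 − 0.3660) = 10.5 / 0.6340 = 16.56 mg/L.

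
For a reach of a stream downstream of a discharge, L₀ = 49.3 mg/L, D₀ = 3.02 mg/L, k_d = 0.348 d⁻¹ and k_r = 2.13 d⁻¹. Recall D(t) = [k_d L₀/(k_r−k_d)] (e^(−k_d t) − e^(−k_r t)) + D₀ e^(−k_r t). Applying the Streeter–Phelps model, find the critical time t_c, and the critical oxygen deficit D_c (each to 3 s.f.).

t_c ≈ 0.805 d; D_c ≈ 6.09 mg/L

With k_r/k_d = 6.121 and 1 − D₀(k_r−k_d)/(k_d L₀) = 0.6863,
t_c = ln(6.121 × 0.6863) / (2.13 − 0.348) = ln(4.201) / 1.782 = 1.435/1.782 = 0.8054 d.
L(t_c) = L₀ e^(−k_d t_c) = 49.3 × 0.7556 = 37.25 mg/L, and at the critical point k_r D_c = k_d L, so D_c = (0.348/2.13) × 37.25 = 6.086 mg/L.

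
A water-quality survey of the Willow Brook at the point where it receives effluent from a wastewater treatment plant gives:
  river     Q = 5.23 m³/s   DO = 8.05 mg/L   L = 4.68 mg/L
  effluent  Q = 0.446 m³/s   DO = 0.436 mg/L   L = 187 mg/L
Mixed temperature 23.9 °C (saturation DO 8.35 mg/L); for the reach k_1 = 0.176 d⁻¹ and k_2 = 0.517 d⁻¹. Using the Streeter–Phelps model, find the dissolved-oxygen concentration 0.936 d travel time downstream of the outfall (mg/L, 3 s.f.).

Mixed DO = (5.23×8.05 + 0.446×0.436)/(5.23+0.446) = 42.30/5.676 = 7.452 mg/L.
Mixed L₀ = (5.23×4.68 + 0.446×187)/(5.676) = 107.9/5.676 = 19.01 mg/L.
Initial deficit D₀ = C_s − DO₀ = 8.35 − 7.452 = 0.8983 mg/L.
D(0.936) = [0.176×19.01/(0.517−0.176)](e^(−0.176×0.936) − e^(−0.517×0.936)) + 0.8983 e^(−0.517×0.936)
= 9.810 × (0.8481 − 0.6164) + 0.8983 × 0.6164 = 2.827 mg/L.
DO = 8.35 − 2.827 = 5.523 mg/L.

DO ≈ 5.52 mg/L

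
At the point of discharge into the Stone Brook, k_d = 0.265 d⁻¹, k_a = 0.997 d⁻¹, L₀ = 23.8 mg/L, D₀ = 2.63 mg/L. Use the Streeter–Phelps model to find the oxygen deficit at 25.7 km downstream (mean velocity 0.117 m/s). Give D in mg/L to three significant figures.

D ≈ 3.92 mg/L

Travel time t = x/v = 25.7 km / (0.117 m/s) = 25700 m / 0.117 m/s = 219700 s = 2.542 d.
k_d L₀/(k_a−k_d) = 0.265×23.8/(0.997−0.265) = 6.307/0.7320 = 8.616 mg/L.
e^(−k_d t) = e^(−0.265×2.542) = 0.5098; e^(−k_a t) = e^(−0.997×2.542) = 0.07928.
D = 8.616 × (0.5098 − 0.07928) + 2.63 × 0.07928 = 3.709 + 0.2085 = 3.918 mg/L.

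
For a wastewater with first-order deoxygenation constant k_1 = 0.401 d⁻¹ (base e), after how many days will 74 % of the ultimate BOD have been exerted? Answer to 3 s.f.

y/L₀ = 1 − e^(−k_1 t) = 0.74 ⇒ e^(−k_1 t) = 0.260
t = −ln(0.260) / 0.401 = 1.347 / 0.401 = 3.359 d.

t ≈ 3.36 d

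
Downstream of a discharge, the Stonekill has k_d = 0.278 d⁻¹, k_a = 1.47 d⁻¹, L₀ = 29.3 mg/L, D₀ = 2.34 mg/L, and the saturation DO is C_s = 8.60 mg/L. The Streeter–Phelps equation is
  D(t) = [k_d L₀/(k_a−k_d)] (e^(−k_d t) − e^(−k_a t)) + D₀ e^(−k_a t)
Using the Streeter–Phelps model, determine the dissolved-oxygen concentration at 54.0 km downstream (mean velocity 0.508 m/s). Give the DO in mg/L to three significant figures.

Travel time t = x/v = 54.0 km / (0.508 m/s) = 54000 m / 0.508 m/s = 106300 s = 1.230 d.
k_d L₀/(k_a−k_d) = 0.278×29.3/(1.47−0.278) = 8.145/1.192 = 6.833 mg/L.
e^(−k_d t) = e^(−0.278×1.230) = 0.7103; e^(−k_a t) = e^(−1.47×1.230) = 0.1639.
D = 6.833 × (0.7103 − 0.1639) + 2.34 × 0.1639 = 3.734 + 0.3835 = 4.118 mg/L.
DO = C_s − D = 8.60 − 4.118 = 4.482 mg/L.

DO ≈ 4.48 mg/L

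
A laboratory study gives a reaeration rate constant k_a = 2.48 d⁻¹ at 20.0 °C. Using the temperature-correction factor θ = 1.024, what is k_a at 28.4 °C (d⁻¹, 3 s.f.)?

k_a ≈ 3.03 d⁻¹

k_a(T₂) = k_a(T₁) · θ^(T₂−T₁) = 2.48 × 1.024^(28.4−20.0)
= 2.48 × 1.024^8.40 = 2.48 × 1.220 = 3.027 d⁻¹.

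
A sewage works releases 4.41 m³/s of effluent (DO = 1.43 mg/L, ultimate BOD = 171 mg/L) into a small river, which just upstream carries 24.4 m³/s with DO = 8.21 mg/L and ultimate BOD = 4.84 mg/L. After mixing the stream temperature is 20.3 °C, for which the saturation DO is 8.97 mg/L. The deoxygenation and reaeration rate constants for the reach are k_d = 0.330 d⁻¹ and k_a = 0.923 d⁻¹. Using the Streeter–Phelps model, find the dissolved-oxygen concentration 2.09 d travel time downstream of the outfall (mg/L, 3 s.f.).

Mixed DO = (24.4×8.21 + 4.41×1.43)/(24.4+4.41) = 206.6/28.81 = 7.172 mg/L.
Mixed L₀ = (24.4×4.84 + 4.41×171)/(28.81) = 872.2/28.81 = 30.27 mg/L.
Initial deficit D₀ = C_s − DO₀ = 8.97 − 7.172 = 1.798 mg/L.
D(2.09) = [0.330×30.27/(0.923−0.330)](e^(−0.330×2.09) − e^(−0.923×2.09)) + 1.798 e^(−0.923×2.09)
= 16.85 × (0.5017 − 0.1453) + 1.798 × 0.1453 = 6.266 mg/L.
DO = 8.97 − 6.266 = 2.704 mg/L.

DO ≈ 2.70 mg/L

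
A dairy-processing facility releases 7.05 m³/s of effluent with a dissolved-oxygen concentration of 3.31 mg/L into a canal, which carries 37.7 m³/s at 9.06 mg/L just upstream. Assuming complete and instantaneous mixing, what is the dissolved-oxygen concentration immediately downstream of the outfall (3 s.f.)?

Flow-weighted mixing: C = (Q_r C_r + Q_w C_w)/(Q_r + Q_w)
= (37.7×9.06 + 7.05×3.31)/(37.7 + 7.05) = 364.9/44.75 = 8.154 mg/L.

8.15 mg/L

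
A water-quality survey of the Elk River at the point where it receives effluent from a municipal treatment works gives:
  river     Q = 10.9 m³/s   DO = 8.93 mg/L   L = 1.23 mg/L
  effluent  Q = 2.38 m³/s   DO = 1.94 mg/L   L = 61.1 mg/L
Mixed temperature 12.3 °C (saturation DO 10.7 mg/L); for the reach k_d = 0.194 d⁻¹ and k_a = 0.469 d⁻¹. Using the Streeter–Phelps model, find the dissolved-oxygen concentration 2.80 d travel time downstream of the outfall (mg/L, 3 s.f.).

DO ≈ 7.26 mg/L

Mixed DO = (10.9×8.93 + 2.38×1.94)/(10.9+2.38) = 102.0/13.28 = 7.677 mg/L.
Mixed L₀ = (10.9×1.23 + 2.38×61.1)/(13.28) = 158.8/13.28 = 11.96 mg/L.
Initial deficit D₀ = C_s − DO₀ = 10.7 − 7.677 = 3.023 mg/L.
D(2.80) = [0.194×11.96/(0.469−0.194)](e^(−0.194×2.80) − e^(−0.469×2.80)) + 3.023 e^(−0.469×2.80)
= 8.437 × (0.5809 − 0.2690) + 3.023 × 0.2690 = 3.445 mg/L.
DO = 10.7 − 3.445 = 7.255 mg/L.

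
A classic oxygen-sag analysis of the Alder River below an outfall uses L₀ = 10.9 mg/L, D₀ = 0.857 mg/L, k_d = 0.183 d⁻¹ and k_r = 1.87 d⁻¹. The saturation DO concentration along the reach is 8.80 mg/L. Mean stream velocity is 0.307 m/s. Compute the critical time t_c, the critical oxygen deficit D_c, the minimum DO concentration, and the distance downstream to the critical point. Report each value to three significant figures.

At the critical point dD/dt = 0, so k_d L₀ e^(−k_d t) = k_r D. Substituting D(t) from the Streeter–Phelps equation and solving for t gives
t_c = ln[(k_r/k_d)(1 − D₀(k_r−k_d)/(k_d L₀))] / (k_r−k_d).
Here k_r−k_d = 1.687 d⁻¹ and 1 − D₀(k_r−k_d)/(k_d L₀) = 1 − 0.857×1.687/(0.183×10.9) = 0.2752, so
t_c = ln(10.22 × 0.2752) / 1.687 = 1.034 / 1.687 = 0.6129 d.
L(t_c) = L₀ e^(−k_d t_c) = 10.9 × 0.8939 = 9.744 mg/L, and at the critical point k_r D_c = k_d L, so D_c = (0.183/1.87) × 9.744 = 0.9535 mg/L.
Minimum DO = C_s − D_c = 8.80 − 0.9535 = 7.846 mg/L.
x_c = v t_c = 0.307 m/s × 0.6129 d × 86400 s/d = 16260 m ≈ 16.3 km.

t_c ≈ 0.613 d; D_c ≈ 0.954 mg/L; min DO ≈ 7.85 mg/L; x_c ≈ 16.3 km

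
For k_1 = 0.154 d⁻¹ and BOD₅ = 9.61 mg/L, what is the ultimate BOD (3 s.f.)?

BOD₅ = L₀(1 − e^(−5k_1)) ⇒ L₀ = BOD₅ / (1 − e^(−5×0.154))
= 9.61 / (1 − 0.4630) = 9.61 / 0.5370 = 17.90 mg/L.

L₀ ≈ 17.9 mg/L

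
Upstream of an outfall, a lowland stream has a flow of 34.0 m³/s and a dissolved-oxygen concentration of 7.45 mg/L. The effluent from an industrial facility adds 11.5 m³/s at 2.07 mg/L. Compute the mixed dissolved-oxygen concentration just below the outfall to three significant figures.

Flow-weighted mixing: C = (Q_r C_r + Q_w C_w)/(Q_r + Q_w)
= (34.0×7.45 + 11.5×2.07)/(34.0 + 11.5) = 277.1/45.50 = 6.090 mg/L.

6.09 mg/L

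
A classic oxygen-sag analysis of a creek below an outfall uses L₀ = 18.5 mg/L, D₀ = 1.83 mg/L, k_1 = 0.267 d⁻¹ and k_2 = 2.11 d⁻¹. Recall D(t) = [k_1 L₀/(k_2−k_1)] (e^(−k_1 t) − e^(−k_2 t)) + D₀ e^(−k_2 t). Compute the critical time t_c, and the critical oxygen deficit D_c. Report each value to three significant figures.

t_c ≈ 0.499 d; D_c ≈ 2.05 mg/L

t_c = [1/(k_2−k_1)] ln[(k_2/k_1)(1 − D₀(k_2−k_1)/(k_1 L₀))]
= [1/(2.11−0.267)] ln[(2.11/0.267)(1 − 1.83×1.843/(0.267×18.5))]
= (1/1.843) ln[7.903 × 0.3172] = 0.5426 × ln(2.507) = 0.5426 × 0.9190 = 0.4986 d.
D_c = (k_1/k_2) L₀ e^(−k_1 t_c) = (0.267/2.11) × 18.5 × e^(−0.267×0.4986) = 0.1265 × 18.5 × 0.8753 = 2.049 mg/L.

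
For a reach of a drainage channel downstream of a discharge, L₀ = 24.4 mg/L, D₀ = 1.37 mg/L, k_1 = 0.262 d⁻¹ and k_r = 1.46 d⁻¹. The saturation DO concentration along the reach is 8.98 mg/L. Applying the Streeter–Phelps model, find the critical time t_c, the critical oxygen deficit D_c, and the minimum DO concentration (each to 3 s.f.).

t_c ≈ 1.19 d; D_c ≈ 3.21 mg/L; min DO ≈ 5.77 mg/L

t_c = [1/(k_r−k_1)] ln[(k_r/k_1)(1 − D₀(k_r−k_1)/(k_1 L₀))]
= [1/(1.46−0.262)] ln[(1.46/0.262)(1 − 1.37×1.198/(0.262×24.4))]
= (1/1.198) ln[5.573 × 0.7433] = 0.8347 × ln(4.142) = 0.8347 × 1.421 = 1.186 d.
L(t_c) = L₀ e^(−k_1 t_c) = 24.4 × 0.7329 = 17.88 mg/L, and at the critical point k_r D_c = k_1 L, so D_c = (0.262/1.46) × 17.88 = 3.209 mg/L.
Minimum DO = C_s − D_c = 8.98 − 3.209 = 5.771 mg/L.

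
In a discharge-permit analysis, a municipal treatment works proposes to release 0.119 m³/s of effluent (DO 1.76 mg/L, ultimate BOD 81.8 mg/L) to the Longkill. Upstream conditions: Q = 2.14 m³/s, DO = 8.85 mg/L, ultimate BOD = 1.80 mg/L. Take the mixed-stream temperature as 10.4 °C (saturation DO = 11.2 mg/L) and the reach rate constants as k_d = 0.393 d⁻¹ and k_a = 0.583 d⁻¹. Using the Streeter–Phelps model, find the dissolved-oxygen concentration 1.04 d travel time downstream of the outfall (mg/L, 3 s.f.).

Mixed DO = (2.14×8.85 + 0.119×1.76)/(2.14+0.119) = 19.15/2.259 = 8.477 mg/L.
Mixed L₀ = (2.14×1.80 + 0.119×81.8)/(2.259) = 13.59/2.259 = 6.014 mg/L.
Initial deficit D₀ = C_s − DO₀ = 11.2 − 8.477 = 2.723 mg/L.
D(1.04) = [0.393×6.014/(0.583−0.393)](e^(−0.393×1.04) − e^(−0.583×1.04)) + 2.723 e^(−0.583×1.04)
= 12.44 × (0.6645 − 0.5454) + 2.723 × 0.5454 = 2.967 mg/L.
DO = 11.2 − 2.967 = 8.233 mg/L.

DO ≈ 8.23 mg/L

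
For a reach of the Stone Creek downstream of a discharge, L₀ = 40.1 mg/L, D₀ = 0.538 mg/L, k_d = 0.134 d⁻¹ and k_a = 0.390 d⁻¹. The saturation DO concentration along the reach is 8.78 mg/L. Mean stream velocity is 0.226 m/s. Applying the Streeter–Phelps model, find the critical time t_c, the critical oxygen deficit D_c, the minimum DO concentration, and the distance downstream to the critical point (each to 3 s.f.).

At the critical point dD/dt = 0, so k_d L₀ e^(−k_d t) = k_a D. Substituting D(t) from the Streeter–Phelps equation and solving for t gives
t_c = ln[(k_a/k_d)(1 − D₀(k_a−k_d)/(k_d L₀))] / (k_a−k_d).
Here k_a−k_d = 0.2560 d⁻¹ and 1 − D₀(k_a−k_d)/(k_d L₀) = 1 − 0.538×0.2560/(0.134×40.1) = 0.9744, so
t_c = ln(2.910 × 0.9744) / 0.2560 = 1.042 / 0.2560 = 4.072 d.
L(t_c) = L₀ e^(−k_d t_c) = 40.1 × 0.5795 = 23.24 mg/L, and at the critical point k_a D_c = k_d L, so D_c = (0.134/0.390) × 23.24 = 7.984 mg/L.
Minimum DO = C_s − D_c = 8.78 − 7.984 = 0.7958 mg/L.
x_c = v t_c = 0.226 m/s × 4.072 d × 86400 s/d = 79500 m ≈ 79.5 km.

t_c ≈ 4.07 d; D_c ≈ 7.98 mg/L; min DO ≈ 0.796 mg/L; x_c ≈ 79.5 km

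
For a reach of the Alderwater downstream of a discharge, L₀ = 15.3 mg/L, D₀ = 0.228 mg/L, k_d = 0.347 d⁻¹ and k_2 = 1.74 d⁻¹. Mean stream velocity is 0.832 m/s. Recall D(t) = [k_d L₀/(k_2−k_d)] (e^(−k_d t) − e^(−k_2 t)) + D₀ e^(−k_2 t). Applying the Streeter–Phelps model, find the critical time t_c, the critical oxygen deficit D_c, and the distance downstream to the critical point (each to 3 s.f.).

t_c ≈ 1.11 d; D_c ≈ 2.07 mg/L; x_c ≈ 80.0 km

With k_2/k_d = 5.014 and 1 − D₀(k_2−k_d)/(k_d L₀) = 0.9402,
t_c = ln(5.014 × 0.9402) / (1.74 − 0.347) = ln(4.714) / 1.393 = 1.551/1.393 = 1.113 d.
D_c = (k_d/k_2) L₀ e^(−k_d t_c) = (0.347/1.74) × 15.3 × e^(−0.347×1.113) = 0.1994 × 15.3 × 0.6796 = 2.074 mg/L.
x_c = v t_c = 0.832 m/s × 1.113 d × 86400 s/d = 80020 m ≈ 80.0 km.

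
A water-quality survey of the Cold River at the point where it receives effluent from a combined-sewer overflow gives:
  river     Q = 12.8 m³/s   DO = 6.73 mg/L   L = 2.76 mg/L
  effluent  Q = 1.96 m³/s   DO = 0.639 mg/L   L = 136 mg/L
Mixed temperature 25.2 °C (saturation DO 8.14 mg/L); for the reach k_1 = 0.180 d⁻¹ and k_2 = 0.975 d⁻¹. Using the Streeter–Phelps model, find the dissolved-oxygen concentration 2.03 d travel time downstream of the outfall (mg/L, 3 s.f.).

Mixed DO = (12.8×6.73 + 1.96×0.639)/(12.8+1.96) = 87.40/14.76 = 5.921 mg/L.
Mixed L₀ = (12.8×2.76 + 1.96×136)/(14.76) = 301.9/14.76 = 20.45 mg/L.
Initial deficit D₀ = C_s − DO₀ = 8.14 − 5.921 = 2.219 mg/L.
D(2.03) = [0.180×20.45/(0.975−0.180)](e^(−0.180×2.03) − e^(−0.975×2.03)) + 2.219 e^(−0.975×2.03)
= 4.631 × (0.6939 − 0.1382) + 2.219 × 0.1382 = 2.880 mg/L.
DO = 8.14 − 2.880 = 5.260 mg/L.

DO ≈ 5.26 mg/L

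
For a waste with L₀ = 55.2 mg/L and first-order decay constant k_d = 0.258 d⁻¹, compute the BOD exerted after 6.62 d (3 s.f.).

y_t = L₀(1 − e^(−k_d t)) = 55.2 × (1 − e^(−0.258×6.62))
= 55.2 × (1 − 0.1812) = 55.2 × 0.8188 = 45.20 mg/L.

y ≈ 45.2 mg/L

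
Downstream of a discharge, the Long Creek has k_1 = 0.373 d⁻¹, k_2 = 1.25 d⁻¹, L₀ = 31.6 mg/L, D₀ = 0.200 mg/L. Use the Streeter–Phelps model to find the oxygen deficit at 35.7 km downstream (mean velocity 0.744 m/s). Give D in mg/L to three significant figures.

Travel time t = x/v = 35.7 km / (0.744 m/s) = 35700 m / 0.744 m/s = 47980 s = 0.5554 d.
k_1 L₀/(k_2−k_1) = 0.373×31.6/(1.25−0.373) = 11.79/0.8770 = 13.44 mg/L.
e^(−k_1 t) = e^(−0.373×0.5554) = 0.8129; e^(−k_2 t) = e^(−1.25×0.5554) = 0.4995.
D = 13.44 × (0.8129 − 0.4995) + 0.200 × 0.4995 = 4.212 + 0.09989 = 4.312 mg/L.

D ≈ 4.31 mg/L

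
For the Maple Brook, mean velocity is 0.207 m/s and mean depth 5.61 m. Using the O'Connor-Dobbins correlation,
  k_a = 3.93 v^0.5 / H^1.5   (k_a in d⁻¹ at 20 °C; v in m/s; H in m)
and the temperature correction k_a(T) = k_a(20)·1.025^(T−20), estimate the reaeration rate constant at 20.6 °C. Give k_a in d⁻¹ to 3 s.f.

k_a(20) = 3.93 × 0.207^0.5 / 5.61^1.5 = 3.93 × 0.4550 / 13.29 = 0.1346 d⁻¹.
k_a(20.6) = 0.1346 × 1.025^(20.6−20) = 0.1346 × 1.015 = 0.1366 d⁻¹.

k_a ≈ 0.137 d⁻¹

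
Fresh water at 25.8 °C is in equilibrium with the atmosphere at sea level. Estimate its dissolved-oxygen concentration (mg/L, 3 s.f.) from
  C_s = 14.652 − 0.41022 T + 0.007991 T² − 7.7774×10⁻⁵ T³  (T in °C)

C_s ≈ 8.05 mg/L

C_s = 14.652 − 0.41022×25.8 + 0.007991×25.8² − 7.7774×10⁻⁵×25.8³ = 8.052 mg/L.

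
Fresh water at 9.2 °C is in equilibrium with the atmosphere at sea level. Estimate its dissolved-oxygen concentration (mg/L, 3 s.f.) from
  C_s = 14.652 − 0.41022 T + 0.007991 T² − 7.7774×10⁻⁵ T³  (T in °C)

C_s = 14.652 − 0.41022×9.2 + 0.007991×9.2² − 7.7774×10⁻⁵×9.2³ = 11.49 mg/L.

C_s ≈ 11.5 mg/L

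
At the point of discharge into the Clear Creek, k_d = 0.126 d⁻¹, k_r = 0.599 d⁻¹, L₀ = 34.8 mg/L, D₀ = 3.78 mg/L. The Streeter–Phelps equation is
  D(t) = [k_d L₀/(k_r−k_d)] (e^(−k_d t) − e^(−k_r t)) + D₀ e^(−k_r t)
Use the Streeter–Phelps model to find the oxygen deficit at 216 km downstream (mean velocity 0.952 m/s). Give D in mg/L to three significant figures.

Travel time t = x/v = 216 km / (0.952 m/s) = 216000 m / 0.952 m/s = 226900 s = 2.626 d.
k_d L₀/(k_r−k_d) = 0.126×34.8/(0.599−0.126) = 4.385/0.4730 = 9.270 mg/L.
e^(−k_d t) = e^(−0.126×2.626) = 0.7183; e^(−k_r t) = e^(−0.599×2.626) = 0.2074.
D = 9.270 × (0.7183 − 0.2074) + 3.78 × 0.2074 = 4.736 + 0.7841 = 5.520 mg/L.

D ≈ 5.52 mg/L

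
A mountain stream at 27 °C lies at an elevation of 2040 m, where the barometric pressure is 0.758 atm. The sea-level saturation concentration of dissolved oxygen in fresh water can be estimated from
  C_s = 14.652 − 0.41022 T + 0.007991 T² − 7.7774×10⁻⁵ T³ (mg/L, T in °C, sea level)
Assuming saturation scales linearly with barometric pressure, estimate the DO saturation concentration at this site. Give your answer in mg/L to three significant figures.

At sea level: C_s = 14.652 − 0.41022×27 + 0.007991×27² − 7.7774×10⁻⁵×27³ = 7.871 mg/L.
Pressure correction: C_s' = 7.871 × 0.758 = 5.966 mg/L.

C_s ≈ 5.97 mg/L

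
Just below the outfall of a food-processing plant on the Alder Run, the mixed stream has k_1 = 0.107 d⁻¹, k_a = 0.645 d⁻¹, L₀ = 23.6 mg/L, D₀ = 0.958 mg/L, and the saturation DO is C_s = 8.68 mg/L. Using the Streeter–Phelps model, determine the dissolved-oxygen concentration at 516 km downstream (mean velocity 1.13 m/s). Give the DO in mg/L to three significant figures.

DO ≈ 6.14 mg/L

Travel time t = x/v = 516 km / (1.13 m/s) = 516000 m / 1.13 m/s = 456600 s = 5.285 d.
k_1 L₀/(k_a−k_1) = 0.107×23.6/(0.645−0.107) = 2.525/0.5380 = 4.694 mg/L.
e^(−k_1 t) = e^(−0.107×5.285) = 0.5681; e^(−k_a t) = e^(−0.645×5.285) = 0.03308.
D = 4.694 × (0.5681 − 0.03308) + 0.958 × 0.03308 = 2.511 + 0.03169 = 2.543 mg/L.
DO = C_s − D = 8.68 − 2.543 = 6.137 mg/L.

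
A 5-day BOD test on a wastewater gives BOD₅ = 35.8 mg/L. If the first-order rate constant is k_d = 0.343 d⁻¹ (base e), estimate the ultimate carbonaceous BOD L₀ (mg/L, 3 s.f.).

L₀ ≈ 43.7 mg/L

BOD₅ = L₀(1 − e^(−5k_d)) ⇒ L₀ = BOD₅ / (1 − e^(−5×0.343))
= 35.8 / (1 − 0.1800) = 35.8 / 0.8200 = 43.66 mg/L.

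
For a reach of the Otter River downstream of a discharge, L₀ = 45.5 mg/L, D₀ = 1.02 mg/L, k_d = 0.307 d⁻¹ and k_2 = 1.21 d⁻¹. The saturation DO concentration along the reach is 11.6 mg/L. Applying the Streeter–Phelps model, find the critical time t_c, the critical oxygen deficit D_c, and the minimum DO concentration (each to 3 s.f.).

With k_2/k_d = 3.941 and 1 − D₀(k_2−k_d)/(k_d L₀) = 0.9341,
t_c = ln(3.941 × 0.9341) / (1.21 − 0.307) = ln(3.681) / 0.9030 = 1.303/0.9030 = 1.443 d.
D_c = (k_d/k_2) L₀ e^(−k_d t_c) = (0.307/1.21) × 45.5 × e^(−0.307×1.443) = 0.2537 × 45.5 × 0.6420 = 7.412 mg/L.
Minimum DO = C_s − D_c = 11.6 − 7.412 = 4.188 mg/L.

t_c ≈ 1.44 d; D_c ≈ 7.41 mg/L; min DO ≈ 4.19 mg/L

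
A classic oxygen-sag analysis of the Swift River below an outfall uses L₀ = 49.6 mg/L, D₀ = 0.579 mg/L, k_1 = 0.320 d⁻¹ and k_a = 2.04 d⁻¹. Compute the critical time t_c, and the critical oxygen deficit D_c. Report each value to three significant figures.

At the critical point dD/dt = 0, so k_1 L₀ e^(−k_1 t) = k_a D. Substituting D(t) from the Streeter–Phelps equation and solving for t gives
t_c = ln[(k_a/k_1)(1 − D₀(k_a−k_1)/(k_1 L₀))] / (k_a−k_1).
Here k_a−k_1 = 1.720 d⁻¹ and 1 − D₀(k_a−k_1)/(k_1 L₀) = 1 − 0.579×1.720/(0.320×49.6) = 0.9373, so
t_c = ln(6.375 × 0.9373) / 1.720 = 1.788 / 1.720 = 1.039 d.
D_c = (k_1/k_a) L₀ e^(−k_1 t_c) = (0.320/2.04) × 49.6 × e^(−0.320×1.039) = 0.1569 × 49.6 × 0.7171 = 5.579 mg/L.

t_c ≈ 1.04 d; D_c ≈ 5.58 mg/L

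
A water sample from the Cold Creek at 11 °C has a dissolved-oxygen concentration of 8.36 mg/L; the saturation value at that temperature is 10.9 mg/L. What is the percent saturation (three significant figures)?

% saturation = C/C_s × 100 = 8.36/10.9 × 100 = 76.7 %.

76.7 % saturation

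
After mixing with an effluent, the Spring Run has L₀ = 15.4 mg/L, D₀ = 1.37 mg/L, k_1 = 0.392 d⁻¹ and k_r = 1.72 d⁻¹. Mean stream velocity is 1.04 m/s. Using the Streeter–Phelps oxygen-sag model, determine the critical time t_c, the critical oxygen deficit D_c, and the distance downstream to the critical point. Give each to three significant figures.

t_c ≈ 0.844 d; D_c ≈ 2.52 mg/L; x_c ≈ 75.8 km

With k_r/k_1 = 4.388 and 1 − D₀(k_r−k_1)/(k_1 L₀) = 0.6986,
t_c = ln(4.388 × 0.6986) / (1.72 − 0.392) = ln(3.065) / 1.328 = 1.120/1.328 = 0.8435 d.
D_c = (k_1/k_r) L₀ e^(−k_1 t_c) = (0.392/1.72) × 15.4 × e^(−0.392×0.8435) = 0.2279 × 15.4 × 0.7185 = 2.522 mg/L.
x_c = v t_c = 1.04 m/s × 0.8435 d × 86400 s/d = 75790 m ≈ 75.8 km.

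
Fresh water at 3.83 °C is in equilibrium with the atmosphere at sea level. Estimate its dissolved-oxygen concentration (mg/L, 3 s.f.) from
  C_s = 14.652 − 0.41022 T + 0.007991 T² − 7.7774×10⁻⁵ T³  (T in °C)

C_s ≈ 13.2 mg/L

C_s = 14.652 − 0.41022×3.83 + 0.007991×3.83² − 7.7774×10⁻⁵×3.83³ = 13.19 mg/L.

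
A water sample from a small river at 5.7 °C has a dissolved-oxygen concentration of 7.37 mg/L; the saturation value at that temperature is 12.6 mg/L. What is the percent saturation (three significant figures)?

% saturation = C/C_s × 100 = 7.37/12.6 × 100 = 58.5 %.

58.5 % saturation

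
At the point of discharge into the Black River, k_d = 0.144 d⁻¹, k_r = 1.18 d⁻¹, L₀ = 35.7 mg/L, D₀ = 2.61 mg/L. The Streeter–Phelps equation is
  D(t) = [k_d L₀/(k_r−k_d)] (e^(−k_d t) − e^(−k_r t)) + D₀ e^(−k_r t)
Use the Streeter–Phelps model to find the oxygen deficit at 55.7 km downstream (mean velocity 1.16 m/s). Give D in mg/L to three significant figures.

D ≈ 3.36 mg/L

Travel time t = x/v = 55.7 km / (1.16 m/s) = 55700 m / 1.16 m/s = 48020 s = 0.5558 d.
k_d L₀/(k_r−k_d) = 0.144×35.7/(1.18−0.144) = 5.141/1.036 = 4.962 mg/L.
e^(−k_d t) = e^(−0.144×0.5558) = 0.9231; e^(−k_r t) = e^(−1.18×0.5558) = 0.5190.
D = 4.962 × (0.9231 − 0.5190) + 2.61 × 0.5190 = 2.005 + 1.355 = 3.360 mg/L.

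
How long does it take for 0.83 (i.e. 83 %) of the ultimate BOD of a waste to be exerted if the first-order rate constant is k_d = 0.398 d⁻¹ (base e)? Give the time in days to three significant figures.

y/L₀ = 1 − e^(−k_d t) = 0.83 ⇒ e^(−k_d t) = 0.170
t = −ln(0.170) / 0.398 = 1.772 / 0.398 = 4.452 d.

t ≈ 4.45 d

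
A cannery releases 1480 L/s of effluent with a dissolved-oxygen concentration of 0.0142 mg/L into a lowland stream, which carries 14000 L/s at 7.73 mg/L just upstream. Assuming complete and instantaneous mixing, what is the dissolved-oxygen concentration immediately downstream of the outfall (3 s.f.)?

Flow-weighted mixing: C = (Q_r C_r + Q_w C_w)/(Q_r + Q_w)
= (14000×7.73 + 1480×0.0142)/(14000 + 1480) = 108200/15480 = 6.992 mg/L.

6.99 mg/L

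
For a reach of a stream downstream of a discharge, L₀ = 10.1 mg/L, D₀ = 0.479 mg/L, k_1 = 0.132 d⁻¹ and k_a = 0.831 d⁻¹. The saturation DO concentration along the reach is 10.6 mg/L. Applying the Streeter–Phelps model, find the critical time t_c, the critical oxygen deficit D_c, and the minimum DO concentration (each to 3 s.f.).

t_c ≈ 2.22 d; D_c ≈ 1.20 mg/L; min DO ≈ 9.40 mg/L

At the critical point dD/dt = 0, so k_1 L₀ e^(−k_1 t) = k_a D. Substituting D(t) from the Streeter–Phelps equation and solving for t gives
t_c = ln[(k_a/k_1)(1 − D₀(k_a−k_1)/(k_1 L₀))] / (k_a−k_1).
Here k_a−k_1 = 0.6990 d⁻¹ and 1 − D₀(k_a−k_1)/(k_1 L₀) = 1 − 0.479×0.6990/(0.132×10.1) = 0.7489, so
t_c = ln(6.295 × 0.7489) / 0.6990 = 1.551 / 0.6990 = 2.218 d.
D_c = (k_1/k_a) L₀ e^(−k_1 t_c) = (0.132/0.831) × 10.1 × e^(−0.132×2.218) = 0.1588 × 10.1 × 0.7462 = 1.197 mg/L.
Minimum DO = C_s − D_c = 10.6 − 1.197 = 9.403 mg/L.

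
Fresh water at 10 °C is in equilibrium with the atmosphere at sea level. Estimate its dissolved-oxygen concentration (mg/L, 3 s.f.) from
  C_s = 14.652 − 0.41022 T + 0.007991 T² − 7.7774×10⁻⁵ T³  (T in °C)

C_s ≈ 11.3 mg/L

C_s = 14.652 − 0.41022×10 + 0.007991×10² − 7.7774×10⁻⁵×10³ = 11.27 mg/L.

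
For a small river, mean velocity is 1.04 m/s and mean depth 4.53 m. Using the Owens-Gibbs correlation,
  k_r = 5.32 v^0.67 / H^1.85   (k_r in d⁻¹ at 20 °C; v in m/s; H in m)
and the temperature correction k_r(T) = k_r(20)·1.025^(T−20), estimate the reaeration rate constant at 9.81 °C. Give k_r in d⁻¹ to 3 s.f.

k_r ≈ 0.260 d⁻¹

k_r(20) = 5.32 × 1.04^0.67 / 4.53^1.85 = 5.32 × 1.027 / 16.36 = 0.3338 d⁻¹.
k_r(9.81) = 0.3338 × 1.025^(9.81−20) = 0.3338 × 0.7775 = 0.2596 d⁻¹.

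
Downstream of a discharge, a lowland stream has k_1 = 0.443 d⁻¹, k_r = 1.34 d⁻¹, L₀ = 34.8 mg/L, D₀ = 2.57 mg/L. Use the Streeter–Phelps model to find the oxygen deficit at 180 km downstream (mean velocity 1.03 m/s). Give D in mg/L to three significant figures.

Travel time t = x/v = 180 km / (1.03 m/s) = 180000 m / 1.03 m/s = 174800 s = 2.023 d.
k_1 L₀/(k_r−k_1) = 0.443×34.8/(1.34−0.443) = 15.42/0.8970 = 17.19 mg/L.
e^(−k_1 t) = e^(−0.443×2.023) = 0.4082; e^(−k_r t) = e^(−1.34×2.023) = 0.06651.
D = 17.19 × (0.4082 − 0.06651) + 2.57 × 0.06651 = 5.872 + 0.1709 = 6.043 mg/L.

D ≈ 6.04 mg/L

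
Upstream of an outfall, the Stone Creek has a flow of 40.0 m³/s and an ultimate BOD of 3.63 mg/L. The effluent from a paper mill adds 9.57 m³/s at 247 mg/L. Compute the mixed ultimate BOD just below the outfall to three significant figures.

Flow-weighted mixing: C = (Q_r C_r + Q_w C_w)/(Q_r + Q_w)
= (40.0×3.63 + 9.57×247)/(40.0 + 9.57) = 2509/49.57 = 50.62 mg/L.

50.6 mg/L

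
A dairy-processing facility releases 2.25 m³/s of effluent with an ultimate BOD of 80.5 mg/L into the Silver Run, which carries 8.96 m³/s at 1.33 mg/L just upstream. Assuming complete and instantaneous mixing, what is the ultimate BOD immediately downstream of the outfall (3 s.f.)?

17.2 mg/L

Flow-weighted mixing: C = (Q_r C_r + Q_w C_w)/(Q_r + Q_w)
= (8.96×1.33 + 2.25×80.5)/(8.96 + 2.25) = 193.0/11.21 = 17.22 mg/L.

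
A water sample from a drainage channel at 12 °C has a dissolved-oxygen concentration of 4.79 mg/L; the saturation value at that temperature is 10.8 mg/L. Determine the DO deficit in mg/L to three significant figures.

D = C_s − C = 10.8 − 4.79 = 6.01 mg/L.

D ≈ 6.01 mg/L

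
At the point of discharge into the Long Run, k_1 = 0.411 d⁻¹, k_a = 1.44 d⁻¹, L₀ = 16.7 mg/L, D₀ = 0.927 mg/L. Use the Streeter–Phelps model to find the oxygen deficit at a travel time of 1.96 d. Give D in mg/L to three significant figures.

k_1 L₀/(k_a−k_1) = 0.411×16.7/(1.44−0.411) = 6.864/1.029 = 6.670 mg/L.
e^(−k_1 t) = e^(−0.411×1.960) = 0.4468; e^(−k_a t) = e^(−1.44×1.960) = 0.05946.
D = 6.670 × (0.4468 − 0.05946) + 0.927 × 0.05946 = 2.584 + 0.05512 = 2.639 mg/L.

D ≈ 2.64 mg/L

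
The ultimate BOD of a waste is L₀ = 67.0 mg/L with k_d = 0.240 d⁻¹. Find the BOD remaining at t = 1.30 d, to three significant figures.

L_t = L₀ e^(−k_d t) = 67.0 × e^(−0.240×1.30) = 67.0 × 0.7320 = 49.04 mg/L.

L ≈ 49.0 mg/L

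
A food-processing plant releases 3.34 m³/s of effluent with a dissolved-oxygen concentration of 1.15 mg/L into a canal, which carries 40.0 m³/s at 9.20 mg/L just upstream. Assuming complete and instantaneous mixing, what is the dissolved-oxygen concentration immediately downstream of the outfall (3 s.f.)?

8.58 mg/L

Flow-weighted mixing: C = (Q_r C_r + Q_w C_w)/(Q_r + Q_w)
= (40.0×9.20 + 3.34×1.15)/(40.0 + 3.34) = 371.8/43.34 = 8.580 mg/L.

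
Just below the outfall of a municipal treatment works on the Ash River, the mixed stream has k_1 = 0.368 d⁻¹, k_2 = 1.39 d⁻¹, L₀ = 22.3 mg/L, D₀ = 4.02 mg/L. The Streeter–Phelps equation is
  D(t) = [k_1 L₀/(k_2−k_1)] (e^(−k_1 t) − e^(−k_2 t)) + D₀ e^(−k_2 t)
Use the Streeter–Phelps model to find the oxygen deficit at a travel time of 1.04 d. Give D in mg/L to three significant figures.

k_1 L₀/(k_2−k_1) = 0.368×22.3/(1.39−0.368) = 8.206/1.022 = 8.030 mg/L.
e^(−k_1 t) = e^(−0.368×1.040) = 0.6820; e^(−k_2 t) = e^(−1.39×1.040) = 0.2356.
D = 8.030 × (0.6820 − 0.2356) + 4.02 × 0.2356 = 3.584 + 0.9471 = 4.532 mg/L.

D ≈ 4.53 mg/L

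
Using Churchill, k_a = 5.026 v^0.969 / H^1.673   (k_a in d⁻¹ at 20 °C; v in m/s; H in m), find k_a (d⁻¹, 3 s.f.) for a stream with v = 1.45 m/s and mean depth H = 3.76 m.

k_a = 5.026 × 1.45^0.969 / 3.76^1.673 = 5.026 × 1.433 / 9.168 = 0.7858 d⁻¹.

k_a ≈ 0.786 d⁻¹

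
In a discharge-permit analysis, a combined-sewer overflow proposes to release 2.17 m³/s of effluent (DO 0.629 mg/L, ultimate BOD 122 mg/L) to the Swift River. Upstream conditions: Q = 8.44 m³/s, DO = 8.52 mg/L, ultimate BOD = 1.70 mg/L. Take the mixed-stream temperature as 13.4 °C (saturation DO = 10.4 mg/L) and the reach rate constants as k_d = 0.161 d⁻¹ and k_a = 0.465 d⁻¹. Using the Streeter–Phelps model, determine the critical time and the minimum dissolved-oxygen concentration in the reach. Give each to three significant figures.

Mixed DO = (8.44×8.52 + 2.17×0.629)/(8.44+2.17) = 73.27/10.61 = 6.906 mg/L.
Mixed L₀ = (8.44×1.70 + 2.17×122)/(10.61) = 279.1/10.61 = 26.30 mg/L.
Initial deficit D₀ = C_s − DO₀ = 10.4 − 6.906 = 3.494 mg/L.
t_c = (1/0.3040) ln[(0.465/0.161)(1 − 3.494×0.3040/(0.161×26.30))] = 3.289 × ln(2.164) = 2.539 d.
D_c = (0.161/0.465) × 26.30 × e^(−0.161×2.539) = 0.3462 × 26.30 × 0.6645 = 6.051 mg/L.
Minimum DO = 10.4 − 6.051 = 4.349 mg/L.

t_c ≈ 2.54 d; minimum DO ≈ 4.35 mg/L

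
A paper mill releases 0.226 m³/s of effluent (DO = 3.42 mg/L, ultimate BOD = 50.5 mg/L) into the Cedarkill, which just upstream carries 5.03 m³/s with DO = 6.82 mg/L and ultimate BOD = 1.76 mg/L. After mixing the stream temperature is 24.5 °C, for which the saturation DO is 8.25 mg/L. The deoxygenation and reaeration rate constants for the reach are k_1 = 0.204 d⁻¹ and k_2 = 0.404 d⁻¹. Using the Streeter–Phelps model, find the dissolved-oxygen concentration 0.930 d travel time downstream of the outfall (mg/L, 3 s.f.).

Mixed DO = (5.03×6.82 + 0.226×3.42)/(5.03+0.226) = 35.08/5.256 = 6.674 mg/L.
Mixed L₀ = (5.03×1.76 + 0.226×50.5)/(5.256) = 20.27/5.256 = 3.856 mg/L.
Initial deficit D₀ = C_s − DO₀ = 8.25 − 6.674 = 1.576 mg/L.
D(0.930) = [0.204×3.856/(0.404−0.204)](e^(−0.204×0.930) − e^(−0.404×0.930)) + 1.576 e^(−0.404×0.930)
= 3.933 × (0.8272 − 0.6868) + 1.576 × 0.6868 = 1.635 mg/L.
DO = 8.25 − 1.635 = 6.615 mg/L.

DO ≈ 6.62 mg/L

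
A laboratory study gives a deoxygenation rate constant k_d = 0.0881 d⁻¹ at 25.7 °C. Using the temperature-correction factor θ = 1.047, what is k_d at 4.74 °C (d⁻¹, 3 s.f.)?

k_d ≈ 0.0336 d⁻¹

k_d(T₂) = k_d(T₁) · θ^(T₂−T₁) = 0.0881 × 1.047^(4.74−25.7)
= 0.0881 × 1.047^-21.0 = 0.0881 × 0.3819 = 0.03364 d⁻¹.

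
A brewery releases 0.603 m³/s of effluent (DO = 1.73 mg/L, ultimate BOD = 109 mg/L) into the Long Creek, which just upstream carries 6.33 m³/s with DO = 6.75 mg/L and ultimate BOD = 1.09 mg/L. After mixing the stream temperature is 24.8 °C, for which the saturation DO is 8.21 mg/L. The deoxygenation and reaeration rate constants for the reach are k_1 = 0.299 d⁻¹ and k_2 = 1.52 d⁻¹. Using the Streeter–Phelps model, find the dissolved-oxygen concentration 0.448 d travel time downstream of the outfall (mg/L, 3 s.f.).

Mixed DO = (6.33×6.75 + 0.603×1.73)/(6.33+0.603) = 43.77/6.933 = 6.313 mg/L.
Mixed L₀ = (6.33×1.09 + 0.603×109)/(6.933) = 72.63/6.933 = 10.48 mg/L.
Initial deficit D₀ = C_s − DO₀ = 8.21 − 6.313 = 1.897 mg/L.
D(0.448) = [0.299×10.48/(1.52−0.299)](e^(−0.299×0.448) − e^(−1.52×0.448)) + 1.897 e^(−1.52×0.448)
= 2.565 × (0.8746 − 0.5061) + 1.897 × 0.5061 = 1.905 mg/L.
DO = 8.21 − 1.905 = 6.305 mg/L.

DO ≈ 6.30 mg/L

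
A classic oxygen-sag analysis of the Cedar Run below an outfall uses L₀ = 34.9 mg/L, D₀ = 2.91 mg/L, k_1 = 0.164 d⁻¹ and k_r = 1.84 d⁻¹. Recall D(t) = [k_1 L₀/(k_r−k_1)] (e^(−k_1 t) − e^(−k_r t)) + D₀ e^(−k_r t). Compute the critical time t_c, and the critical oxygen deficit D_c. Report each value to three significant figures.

t_c ≈ 0.302 d; D_c ≈ 2.96 mg/L

t_c = [1/(k_r−k_1)] ln[(k_r/k_1)(1 − D₀(k_r−k_1)/(k_1 L₀))]
= [1/(1.84−0.164)] ln[(1.84/0.164)(1 − 2.91×1.676/(0.164×34.9))]
= (1/1.676) ln[11.22 × 0.1479] = 0.5967 × ln(1.659) = 0.5967 × 0.5063 = 0.3021 d.
D_c = (k_1/k_r) L₀ e^(−k_1 t_c) = (0.164/1.84) × 34.9 × e^(−0.164×0.3021) = 0.08913 × 34.9 × 0.9517 = 2.960 mg/L.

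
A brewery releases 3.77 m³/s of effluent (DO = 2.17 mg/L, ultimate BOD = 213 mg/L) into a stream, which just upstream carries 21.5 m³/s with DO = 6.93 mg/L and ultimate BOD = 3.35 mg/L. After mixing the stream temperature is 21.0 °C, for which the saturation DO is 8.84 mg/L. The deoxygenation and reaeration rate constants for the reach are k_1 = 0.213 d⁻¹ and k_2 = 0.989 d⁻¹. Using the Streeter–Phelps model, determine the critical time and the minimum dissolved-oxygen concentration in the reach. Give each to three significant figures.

t_c ≈ 1.56 d; minimum DO ≈ 3.49 mg/L

Mixed DO = (21.5×6.93 + 3.77×2.17)/(21.5+3.77) = 157.2/25.27 = 6.220 mg/L.
Mixed L₀ = (21.5×3.35 + 3.77×213)/(25.27) = 875.0/25.27 = 34.63 mg/L.
Initial deficit D₀ = C_s − DO₀ = 8.84 − 6.220 = 2.620 mg/L.
t_c = (1/0.7760) ln[(0.989/0.213)(1 − 2.620×0.7760/(0.213×34.63))] = 1.289 × ln(3.363) = 1.563 d.
D_c = (0.213/0.989) × 34.63 × e^(−0.213×1.563) = 0.2154 × 34.63 × 0.7168 = 5.346 mg/L.
Minimum DO = 8.84 − 5.346 = 3.494 mg/L.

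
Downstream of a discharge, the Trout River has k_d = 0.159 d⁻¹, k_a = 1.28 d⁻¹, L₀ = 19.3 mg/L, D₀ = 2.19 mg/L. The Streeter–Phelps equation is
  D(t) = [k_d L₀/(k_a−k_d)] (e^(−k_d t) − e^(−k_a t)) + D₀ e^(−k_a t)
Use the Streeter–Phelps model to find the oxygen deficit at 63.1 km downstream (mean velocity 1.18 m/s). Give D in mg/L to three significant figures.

Travel time t = x/v = 63.1 km / (1.18 m/s) = 63100 m / 1.18 m/s = 53470 s = 0.6189 d.
k_d L₀/(k_a−k_d) = 0.159×19.3/(1.28−0.159) = 3.069/1.121 = 2.737 mg/L.
e^(−k_d t) = e^(−0.159×0.6189) = 0.9063; e^(−k_a t) = e^(−1.28×0.6189) = 0.4528.
D = 2.737 × (0.9063 − 0.4528) + 2.19 × 0.4528 = 1.241 + 0.9917 = 2.233 mg/L.

D ≈ 2.23 mg/L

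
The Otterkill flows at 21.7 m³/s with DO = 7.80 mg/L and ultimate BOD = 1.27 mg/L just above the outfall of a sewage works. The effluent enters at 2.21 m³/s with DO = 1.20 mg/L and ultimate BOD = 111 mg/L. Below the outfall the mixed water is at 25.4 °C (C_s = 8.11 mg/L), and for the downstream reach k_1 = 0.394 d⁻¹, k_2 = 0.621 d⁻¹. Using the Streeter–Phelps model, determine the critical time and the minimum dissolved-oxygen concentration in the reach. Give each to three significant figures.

t_c ≈ 1.79 d; minimum DO ≈ 4.54 mg/L

Mixed DO = (21.7×7.80 + 2.21×1.20)/(21.7+2.21) = 171.9/23.91 = 7.190 mg/L.
Mixed L₀ = (21.7×1.27 + 2.21×111)/(23.91) = 272.9/23.91 = 11.41 mg/L.
Initial deficit D₀ = C_s − DO₀ = 8.11 − 7.190 = 0.9200 mg/L.
t_c = (1/0.2270) ln[(0.621/0.394)(1 − 0.9200×0.2270/(0.394×11.41))] = 4.405 × ln(1.503) = 1.795 d.
D_c = (0.394/0.621) × 11.41 × e^(−0.394×1.795) = 0.6345 × 11.41 × 0.4930 = 3.570 mg/L.
Minimum DO = 8.11 − 3.570 = 4.540 mg/L.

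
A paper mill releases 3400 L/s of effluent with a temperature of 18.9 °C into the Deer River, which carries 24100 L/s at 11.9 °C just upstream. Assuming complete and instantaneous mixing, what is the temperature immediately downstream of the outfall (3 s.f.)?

Flow-weighted mixing: C = (Q_r C_r + Q_w C_w)/(Q_r + Q_w)
= (24100×11.9 + 3400×18.9)/(24100 + 3400) = 351000/27500 = 12.77 °C.

12.8 °C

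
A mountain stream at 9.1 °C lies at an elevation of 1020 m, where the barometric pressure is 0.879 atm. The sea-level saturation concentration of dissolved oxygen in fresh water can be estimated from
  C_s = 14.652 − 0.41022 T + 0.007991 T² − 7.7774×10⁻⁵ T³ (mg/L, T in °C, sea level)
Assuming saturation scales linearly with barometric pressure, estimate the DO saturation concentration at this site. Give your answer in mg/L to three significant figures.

At sea level: C_s = 14.652 − 0.41022×9.1 + 0.007991×9.1² − 7.7774×10⁻⁵×9.1³ = 11.52 mg/L.
Pressure correction: C_s' = 11.52 × 0.879 = 10.13 mg/L.

C_s ≈ 10.1 mg/L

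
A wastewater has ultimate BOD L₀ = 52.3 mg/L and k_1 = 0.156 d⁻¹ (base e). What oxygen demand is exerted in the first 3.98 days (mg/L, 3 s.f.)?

y_t = L₀(1 − e^(−k_1 t)) = 52.3 × (1 − e^(−0.156×3.98))
= 52.3 × (1 − 0.5375) = 52.3 × 0.4625 = 24.19 mg/L.

y ≈ 24.2 mg/L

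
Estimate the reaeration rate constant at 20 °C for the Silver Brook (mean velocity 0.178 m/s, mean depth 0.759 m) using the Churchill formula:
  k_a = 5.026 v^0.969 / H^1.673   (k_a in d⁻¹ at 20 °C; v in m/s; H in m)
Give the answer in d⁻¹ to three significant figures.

k_a ≈ 1.50 d⁻¹

k_a = 5.026 × 0.178^0.969 / 0.759^1.673 = 5.026 × 0.1878 / 0.6304 = 1.497 d⁻¹.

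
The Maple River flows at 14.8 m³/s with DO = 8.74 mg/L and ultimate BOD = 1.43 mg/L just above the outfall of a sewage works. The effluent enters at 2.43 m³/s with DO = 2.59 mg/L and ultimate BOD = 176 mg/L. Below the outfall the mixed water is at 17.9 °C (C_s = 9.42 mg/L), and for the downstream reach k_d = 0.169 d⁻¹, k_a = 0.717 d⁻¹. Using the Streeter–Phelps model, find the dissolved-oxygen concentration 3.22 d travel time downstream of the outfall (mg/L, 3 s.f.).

Mixed DO = (14.8×8.74 + 2.43×2.59)/(14.8+2.43) = 135.6/17.23 = 7.873 mg/L.
Mixed L₀ = (14.8×1.43 + 2.43×176)/(17.23) = 448.8/17.23 = 26.05 mg/L.
Initial deficit D₀ = C_s − DO₀ = 9.42 − 7.873 = 1.547 mg/L.
D(3.22) = [0.169×26.05/(0.717−0.169)](e^(−0.169×3.22) − e^(−0.717×3.22)) + 1.547 e^(−0.717×3.22)
= 8.034 × (0.5803 − 0.09939) + 1.547 × 0.09939 = 4.017 mg/L.
DO = 9.42 − 4.017 = 5.403 mg/L.

DO ≈ 5.40 mg/L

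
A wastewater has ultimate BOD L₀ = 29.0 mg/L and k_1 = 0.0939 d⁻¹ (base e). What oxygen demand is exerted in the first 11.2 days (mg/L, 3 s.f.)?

y_t = L₀(1 − e^(−k_1 t)) = 29.0 × (1 − e^(−0.0939×11.2))
= 29.0 × (1 − 0.3494) = 29.0 × 0.6506 = 18.87 mg/L.

y ≈ 18.9 mg/L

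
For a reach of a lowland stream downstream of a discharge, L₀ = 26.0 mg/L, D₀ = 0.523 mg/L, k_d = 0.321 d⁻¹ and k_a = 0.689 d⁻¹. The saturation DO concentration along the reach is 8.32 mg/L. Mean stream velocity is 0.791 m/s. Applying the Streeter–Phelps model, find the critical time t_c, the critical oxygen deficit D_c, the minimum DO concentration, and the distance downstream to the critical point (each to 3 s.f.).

t_c ≈ 2.01 d; D_c ≈ 6.35 mg/L; min DO ≈ 1.97 mg/L; x_c ≈ 138 km

With k_a/k_d = 2.146 and 1 − D₀(k_a−k_d)/(k_d L₀) = 0.9769,
t_c = ln(2.146 × 0.9769) / (0.689 − 0.321) = ln(2.097) / 0.3680 = 0.7405/0.3680 = 2.012 d.
D_c = (k_d/k_a) L₀ e^(−k_d t_c) = (0.321/0.689) × 26.0 × e^(−0.321×2.012) = 0.4659 × 26.0 × 0.5242 = 6.350 mg/L.
Minimum DO = C_s − D_c = 8.32 − 6.350 = 1.970 mg/L.
x_c = v t_c = 0.791 m/s × 2.012 d × 86400 s/d = 137500 m ≈ 138 km.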